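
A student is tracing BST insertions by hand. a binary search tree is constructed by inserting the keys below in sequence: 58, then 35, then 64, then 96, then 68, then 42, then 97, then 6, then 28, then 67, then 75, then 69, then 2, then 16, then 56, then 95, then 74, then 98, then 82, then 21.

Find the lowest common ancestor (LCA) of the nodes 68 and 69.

68

58: root
35: left child of 58 (depth 1)
64: right child of 58 (depth 1)
96: right child of 64 (depth 2)
68: left child of 96 (depth 3)
42: right child of 35 (depth 2)
97: right child of 96 (depth 3)
6: left child of 35 (depth 2)
28: right child of 6 (depth 3)
67: left child of 68 (depth 4)
75: right child of 68 (depth 4)
69: left child of 75 (depth 5)
2: left child of 6 (depth 3)
16: left child of 28 (depth 4)
56: right child of 42 (depth 3)
95: right child of 75 (depth 5)
74: right child of 69 (depth 6)
98: right child of 97 (depth 4)
82: left child of 95 (depth 6)
21: right child of 16 (depth 5)

Path to 68: 58 → 64 → 96 → 68
Path to 69: 58 → 64 → 96 → 68 → 75 → 69
68 lies on both paths and is an ancestor of the other node.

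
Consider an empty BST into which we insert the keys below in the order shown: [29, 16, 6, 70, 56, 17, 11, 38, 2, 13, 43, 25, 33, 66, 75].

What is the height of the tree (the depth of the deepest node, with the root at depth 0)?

Insert 29: tree is empty, so 29 becomes the root.
Insert 16: 16 < 29 → go left. Place as left child of 29.
Insert 6: 6 < 29 → go left; 6 < 16 → go left. Place as left child of 16.
Insert 70: 70 > 29 → go right. Place as right child of 29.
Insert 56: 56 > 29 → go right; 56 < 70 → go left. Place as left child of 70.
Insert 17: 17 < 29 → go left; 17 > 16 → go right. Place as right child of 16.
Insert 11: 11 < 29 → go left; 11 < 16 → go left; 11 > 6 → go right. Place as right child of 6.
Insert 38: 38 > 29 → go right; 38 < 70 → go left; 38 < 56 → go left. Place as left child of 56.
Insert 2: 2 < 29 → go left; 2 < 16 → go left; 2 < 6 → go left. Place as left child of 6.
Insert 13: 13 < 29 → go left; 13 < 16 → go left; 13 > 6 → go right; 13 > 11 → go right. Place as right child of 11.
Insert 43: 43 > 29 → go right; 43 < 70 → go left; 43 < 56 → go left; 43 > 38 → go right. Place as right child of 38.
Insert 25: 25 < 29 → go left; 25 > 16 → go right; 25 > 17 → go right. Place as right child of 17.
Insert 33: 33 > 29 → go right; 33 < 70 → go left; 33 < 56 → go left; 33 < 38 → go left. Place as left child of 38.
Insert 66: 66 > 29 → go right; 66 < 70 → go left; 66 > 56 → go right. Place as right child of 56.
Insert 75: 75 > 29 → go right; 75 > 70 → go right. Place as right child of 70.

The deepest node is 13 at depth 4.

4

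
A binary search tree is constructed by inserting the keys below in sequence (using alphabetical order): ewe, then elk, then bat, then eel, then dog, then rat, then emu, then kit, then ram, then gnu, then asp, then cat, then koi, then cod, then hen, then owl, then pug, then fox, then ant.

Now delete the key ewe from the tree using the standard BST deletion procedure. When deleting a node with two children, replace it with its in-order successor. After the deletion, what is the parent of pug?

Insert ewe: tree is empty, so ewe becomes the root.
Insert elk: elk < ewe → go left. Place as left child of ewe.
Insert bat: bat < ewe → go left; bat < elk → go left. Place as left child of elk.
Insert eel: eel < ewe → go left; eel < elk → go left; eel > bat → go right. Place as right child of bat.
Insert dog: dog < ewe → go left; dog < elk → go left; dog > bat → go right; dog < eel → go left. Place as left child of eel.
Insert rat: rat > ewe → go right. Place as right child of ewe.
Insert emu: emu < ewe → go left; emu > elk → go right. Place as right child of elk.
Insert kit: kit > ewe → go right; kit < rat → go left. Place as left child of rat.
Insert ram: ram > ewe → go right; ram < rat → go left; ram > kit → go right. Place as right child of kit.
Insert gnu: gnu > ewe → go right; gnu < rat → go left; gnu < kit → go left. Place as left child of kit.
Insert asp: asp < ewe → go left; asp < elk → go left; asp < bat → go left. Place as left child of bat.
Insert cat: cat < ewe → go left; cat < elk → go left; cat > bat → go right; cat < eel → go left; cat < dog → go left. Place as left child of dog.
Insert koi: koi > ewe → go right; koi < rat → go left; koi > kit → go right; koi < ram → go left. Place as left child of ram.
Insert cod: cod < ewe → go left; cod < elk → go left; cod > bat → go right; cod < eel → go left; cod < dog → go left; cod > cat → go right. Place as right child of cat.
Insert hen: hen > ewe → go right; hen < rat → go left; hen < kit → go left; hen > gnu → go right. Place as right child of gnu.
Insert owl: owl > ewe → go right; owl < rat → go left; owl > kit → go right; owl < ram → go left; owl > koi → go right. Place as right child of koi.
Insert pug: pug > ewe → go right; pug < rat → go left; pug > kit → go right; pug < ram → go left; pug > koi → go right; pug > owl → go right. Place as right child of owl.
Insert fox: fox > ewe → go right; fox < rat → go left; fox < kit → go left; fox < gnu → go left. Place as left child of gnu.
Insert ant: ant < ewe → go left; ant < elk → go left; ant < bat → go left; ant < asp → go left. Place as left child of asp.

Delete ewe (two children — replace with in-order successor).
After deletion, pug's parent is owl.

owl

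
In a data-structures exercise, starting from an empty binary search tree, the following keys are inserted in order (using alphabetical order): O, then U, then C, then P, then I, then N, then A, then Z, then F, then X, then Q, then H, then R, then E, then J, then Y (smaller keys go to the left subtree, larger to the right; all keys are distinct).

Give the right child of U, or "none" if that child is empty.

Z

Insert O: tree is empty, so O becomes the root.
Insert U: U > O → go right. Place as right child of O.
Insert C: C < O → go left. Place as left child of O.
Insert P: P > O → go right; P < U → go left. Place as left child of U.
Insert I: I < O → go left; I > C → go right. Place as right child of C.
Insert N: N < O → go left; N > C → go right; N > I → go right. Place as right child of I.
Insert A: A < O → go left; A < C → go left. Place as left child of C.
Insert Z: Z > O → go right; Z > U → go right. Place as right child of U.
Insert F: F < O → go left; F > C → go right; F < I → go left. Place as left child of I.
Insert X: X > O → go right; X > U → go right; X < Z → go left. Place as left child of Z.
Insert Q: Q > O → go right; Q < U → go left; Q > P → go right. Place as right child of P.
Insert H: H < O → go left; H > C → go right; H < I → go left; H > F → go right. Place as right child of F.
Insert R: R > O → go right; R < U → go left; R > P → go right; R > Q → go right. Place as right child of Q.
Insert E: E < O → go left; E > C → go right; E < I → go left; E < F → go left. Place as left child of F.
Insert J: J < O → go left; J > C → go right; J > I → go right; J < N → go left. Place as left child of N.
Insert Y: Y > O → go right; Y > U → go right; Y < Z → go left; Y > X → go right. Place as right child of X.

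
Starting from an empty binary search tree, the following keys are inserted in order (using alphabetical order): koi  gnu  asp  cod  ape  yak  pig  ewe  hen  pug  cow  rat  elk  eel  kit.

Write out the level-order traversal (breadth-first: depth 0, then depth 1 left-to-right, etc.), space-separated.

Insert koi: tree is empty, so koi becomes the root.
Insert gnu: gnu < koi → go left. Place as left child of koi.
Insert asp: asp < koi → go left; asp < gnu → go left. Place as left child of gnu.
Insert cod: cod < koi → go left; cod < gnu → go left; cod > asp → go right. Place as right child of asp.
Insert ape: ape < koi → go left; ape < gnu → go left; ape < asp → go left. Place as left child of asp.
Insert yak: yak > koi → go right. Place as right child of koi.
Insert pig: pig > koi → go right; pig < yak → go left. Place as left child of yak.
Insert ewe: ewe < koi → go left; ewe < gnu → go left; ewe > asp → go right; ewe > cod → go right. Place as right child of cod.
Insert hen: hen < koi → go left; hen > gnu → go right. Place as right child of gnu.
Insert pug: pug > koi → go right; pug < yak → go left; pug > pig → go right. Place as right child of pig.
Insert cow: cow < koi → go left; cow < gnu → go left; cow > asp → go right; cow > cod → go right; cow < ewe → go left. Place as left child of ewe.
Insert rat: rat > koi → go right; rat < yak → go left; rat > pig → go right; rat > pug → go right. Place as right child of pug.
Insert elk: elk < koi → go left; elk < gnu → go left; elk > asp → go right; elk > cod → go right; elk < ewe → go left; elk > cow → go right. Place as right child of cow.
Insert eel: eel < koi → go left; eel < gnu → go left; eel > asp → go right; eel > cod → go right; eel < ewe → go left; eel > cow → go right; eel < elk → go left. Place as left child of elk.
Insert kit: kit < koi → go left; kit > gnu → go right; kit > hen → go right. Place as right child of hen.

koi gnu yak asp hen pig ape cod kit pug ewe rat cow elk eel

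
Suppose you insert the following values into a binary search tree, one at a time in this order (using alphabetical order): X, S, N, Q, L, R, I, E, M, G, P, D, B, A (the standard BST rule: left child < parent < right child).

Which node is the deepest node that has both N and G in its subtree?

N

X: root
S: left child of X (depth 1)
N: left child of S (depth 2)
Q: right child of N (depth 3)
L: left child of N (depth 3)
R: right child of Q (depth 4)
I: left child of L (depth 4)
E: left child of I (depth 5)
M: right child of L (depth 4)
G: right child of E (depth 6)
P: left child of Q (depth 4)
D: left child of E (depth 6)
B: left child of D (depth 7)
A: left child of B (depth 8)

Path to N: X → S → N
Path to G: X → S → N → L → I → E → G
N lies on both paths and is an ancestor of the other node.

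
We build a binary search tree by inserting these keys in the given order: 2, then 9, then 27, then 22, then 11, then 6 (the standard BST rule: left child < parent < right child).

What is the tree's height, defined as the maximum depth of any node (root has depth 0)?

4

Insert 2: tree is empty, so 2 becomes the root.
Insert 9: 9 > 2 → go right. Place as right child of 2.
Insert 27: 27 > 2 → go right; 27 > 9 → go right. Place as right child of 9.
Insert 22: 22 > 2 → go right; 22 > 9 → go right; 22 < 27 → go left. Place as left child of 27.
Insert 11: 11 > 2 → go right; 11 > 9 → go right; 11 < 27 → go left; 11 < 22 → go left. Place as left child of 22.
Insert 6: 6 > 2 → go right; 6 < 9 → go left. Place as left child of 9.

The deepest node is 11 at depth 4.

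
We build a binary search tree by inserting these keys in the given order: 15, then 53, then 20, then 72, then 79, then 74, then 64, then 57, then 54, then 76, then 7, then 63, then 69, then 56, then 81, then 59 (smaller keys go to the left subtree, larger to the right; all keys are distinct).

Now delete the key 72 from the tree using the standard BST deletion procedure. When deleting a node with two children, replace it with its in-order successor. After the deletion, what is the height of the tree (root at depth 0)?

6

15: root
53: right child of 15 (depth 1)
20: left child of 53 (depth 2)
72: right child of 53 (depth 2)
79: right child of 72 (depth 3)
74: left child of 79 (depth 4)
64: left child of 72 (depth 3)
57: left child of 64 (depth 4)
54: left child of 57 (depth 5)
76: right child of 74 (depth 5)
7: left child of 15 (depth 1)
63: right child of 57 (depth 5)
69: right child of 64 (depth 4)
56: right child of 54 (depth 6)
81: right child of 79 (depth 4)
59: left child of 63 (depth 6)

Delete 72 (two children — replace with in-order successor).
After deletion, deepest node is 56 at depth 6.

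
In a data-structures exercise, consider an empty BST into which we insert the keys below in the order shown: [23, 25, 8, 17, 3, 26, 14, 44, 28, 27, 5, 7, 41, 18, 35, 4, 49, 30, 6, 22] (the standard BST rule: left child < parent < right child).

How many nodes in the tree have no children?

23: root
25: right child of 23 (depth 1)
8: left child of 23 (depth 1)
17: right child of 8 (depth 2)
3: left child of 8 (depth 2)
26: right child of 25 (depth 2)
14: left child of 17 (depth 3)
44: right child of 26 (depth 3)
28: left child of 44 (depth 4)
27: left child of 28 (depth 5)
5: right child of 3 (depth 3)
7: right child of 5 (depth 4)
41: right child of 28 (depth 5)
18: right child of 17 (depth 3)
35: left child of 41 (depth 6)
4: left child of 5 (depth 4)
49: right child of 44 (depth 4)
30: left child of 35 (depth 7)
6: left child of 7 (depth 5)
22: right child of 18 (depth 4)

Leaves: 4, 6, 14, 22, 27, 30, 49 — 7 in total.

7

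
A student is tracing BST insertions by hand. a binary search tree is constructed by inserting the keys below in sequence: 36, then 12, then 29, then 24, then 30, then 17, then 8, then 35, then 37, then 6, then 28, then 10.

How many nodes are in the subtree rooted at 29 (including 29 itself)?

Insert 36: tree is empty, so 36 becomes the root.
Insert 12: 12 < 36 → go left. Place as left child of 36.
Insert 29: 29 < 36 → go left; 29 > 12 → go right. Place as right child of 12.
Insert 24: 24 < 36 → go left; 24 > 12 → go right; 24 < 29 → go left. Place as left child of 29.
Insert 30: 30 < 36 → go left; 30 > 12 → go right; 30 > 29 → go right. Place as right child of 29.
Insert 17: 17 < 36 → go left; 17 > 12 → go right; 17 < 29 → go left; 17 < 24 → go left. Place as left child of 24.
Insert 8: 8 < 36 → go left; 8 < 12 → go left. Place as left child of 12.
Insert 35: 35 < 36 → go left; 35 > 12 → go right; 35 > 29 → go right; 35 > 30 → go right. Place as right child of 30.
Insert 37: 37 > 36 → go right. Place as right child of 36.
Insert 6: 6 < 36 → go left; 6 < 12 → go left; 6 < 8 → go left. Place as left child of 8.
Insert 28: 28 < 36 → go left; 28 > 12 → go right; 28 < 29 → go left; 28 > 24 → go right. Place as right child of 24.
Insert 10: 10 < 36 → go left; 10 < 12 → go left; 10 > 8 → go right. Place as right child of 8.

Subtree rooted at 29 contains: 29, 24, 17, 28, 30, 35 — 6 nodes.

6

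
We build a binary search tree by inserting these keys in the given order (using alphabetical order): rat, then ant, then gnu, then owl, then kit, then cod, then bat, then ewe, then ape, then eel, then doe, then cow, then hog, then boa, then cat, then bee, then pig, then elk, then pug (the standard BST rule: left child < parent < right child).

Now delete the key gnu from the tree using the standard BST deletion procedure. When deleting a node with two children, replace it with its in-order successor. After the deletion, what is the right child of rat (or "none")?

Insert rat: tree is empty, so rat becomes the root.
Insert ant: ant < rat → go left. Place as left child of rat.
Insert gnu: gnu < rat → go left; gnu > ant → go right. Place as right child of ant.
Insert owl: owl < rat → go left; owl > ant → go right; owl > gnu → go right. Place as right child of gnu.
Insert kit: kit < rat → go left; kit > ant → go right; kit > gnu → go right; kit < owl → go left. Place as left child of owl.
Insert cod: cod < rat → go left; cod > ant → go right; cod < gnu → go left. Place as left child of gnu.
Insert bat: bat < rat → go left; bat > ant → go right; bat < gnu → go left; bat < cod → go left. Place as left child of cod.
Insert ewe: ewe < rat → go left; ewe > ant → go right; ewe < gnu → go left; ewe > cod → go right. Place as right child of cod.
Insert ape: ape < rat → go left; ape > ant → go right; ape < gnu → go left; ape < cod → go left; ape < bat → go left. Place as left child of bat.
Insert eel: eel < rat → go left; eel > ant → go right; eel < gnu → go left; eel > cod → go right; eel < ewe → go left. Place as left child of ewe.
Insert doe: doe < rat → go left; doe > ant → go right; doe < gnu → go left; doe > cod → go right; doe < ewe → go left; doe < eel → go left. Place as left child of eel.
Insert cow: cow < rat → go left; cow > ant → go right; cow < gnu → go left; cow > cod → go right; cow < ewe → go left; cow < eel → go left; cow < doe → go left. Place as left child of doe.
Insert hog: hog < rat → go left; hog > ant → go right; hog > gnu → go right; hog < owl → go left; hog < kit → go left. Place as left child of kit.
Insert boa: boa < rat → go left; boa > ant → go right; boa < gnu → go left; boa < cod → go left; boa > bat → go right. Place as right child of bat.
Insert cat: cat < rat → go left; cat > ant → go right; cat < gnu → go left; cat < cod → go left; cat > bat → go right; cat > boa → go right. Place as right child of boa.
Insert bee: bee < rat → go left; bee > ant → go right; bee < gnu → go left; bee < cod → go left; bee > bat → go right; bee < boa → go left. Place as left child of boa.
Insert pig: pig < rat → go left; pig > ant → go right; pig > gnu → go right; pig > owl → go right. Place as right child of owl.
Insert elk: elk < rat → go left; elk > ant → go right; elk < gnu → go left; elk > cod → go right; elk < ewe → go left; elk > eel → go right. Place as right child of eel.
Insert pug: pug < rat → go left; pug > ant → go right; pug > gnu → go right; pug > owl → go right; pug > pig → go right. Place as right child of pig.

Delete gnu (two children — replace with in-order successor).
After deletion, rat's right child: none.

none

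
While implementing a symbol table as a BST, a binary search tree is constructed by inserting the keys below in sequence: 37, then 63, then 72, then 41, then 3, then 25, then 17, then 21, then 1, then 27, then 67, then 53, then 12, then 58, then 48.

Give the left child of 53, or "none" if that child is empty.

37: root
63: right child of 37 (depth 1)
72: right child of 63 (depth 2)
41: left child of 63 (depth 2)
3: left child of 37 (depth 1)
25: right child of 3 (depth 2)
17: left child of 25 (depth 3)
21: right child of 17 (depth 4)
1: left child of 3 (depth 2)
27: right child of 25 (depth 3)
67: left child of 72 (depth 3)
53: right child of 41 (depth 3)
12: left child of 17 (depth 4)
58: right child of 53 (depth 4)
48: left child of 53 (depth 4)

48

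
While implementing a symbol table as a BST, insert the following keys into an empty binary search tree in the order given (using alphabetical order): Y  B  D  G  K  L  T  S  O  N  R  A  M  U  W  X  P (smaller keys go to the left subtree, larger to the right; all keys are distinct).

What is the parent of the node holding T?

Y: root
B: left child of Y (depth 1)
D: right child of B (depth 2)
G: right child of D (depth 3)
K: right child of G (depth 4)
L: right child of K (depth 5)
T: right child of L (depth 6)
S: left child of T (depth 7)
O: left child of S (depth 8)
N: left child of O (depth 9)
R: right child of O (depth 9)
A: left child of B (depth 2)
M: left child of N (depth 10)
U: right child of T (depth 7)
W: right child of U (depth 8)
X: right child of W (depth 9)
P: left child of R (depth 10)

L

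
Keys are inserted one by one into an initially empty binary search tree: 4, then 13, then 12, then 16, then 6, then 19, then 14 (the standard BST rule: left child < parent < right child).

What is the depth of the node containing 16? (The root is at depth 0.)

2

Insert 4: tree is empty, so 4 becomes the root.
Insert 13: 13 > 4 → go right. Place as right child of 4.
Insert 12: 12 > 4 → go right; 12 < 13 → go left. Place as left child of 13.
Insert 16: 16 > 4 → go right; 16 > 13 → go right. Place as right child of 13.
Insert 6: 6 > 4 → go right; 6 < 13 → go left; 6 < 12 → go left. Place as left child of 12.
Insert 19: 19 > 4 → go right; 19 > 13 → go right; 19 > 16 → go right. Place as right child of 16.
Insert 14: 14 > 4 → go right; 14 > 13 → go right; 14 < 16 → go left. Place as left child of 16.

Path to 16: 4 → 13 → 16, which is 2 edges.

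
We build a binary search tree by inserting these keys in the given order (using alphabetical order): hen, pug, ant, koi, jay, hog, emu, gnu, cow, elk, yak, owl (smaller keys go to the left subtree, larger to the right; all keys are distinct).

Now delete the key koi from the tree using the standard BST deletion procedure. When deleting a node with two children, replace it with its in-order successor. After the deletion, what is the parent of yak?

pug

Resulting structure (node: left, right):
  hen: L=ant, R=pug
  pug: L=koi, R=yak
  ant: L=–, R=emu
  koi: L=jay, R=owl
  jay: L=hog, R=–
  hog: L=–, R=–
  emu: L=cow, R=gnu
  gnu: L=–, R=–
  cow: L=–, R=elk
  elk: L=–, R=–
  yak: L=–, R=–
  owl: L=–, R=–

Delete koi (two children — replace with in-order successor).
After deletion, yak's parent is pug.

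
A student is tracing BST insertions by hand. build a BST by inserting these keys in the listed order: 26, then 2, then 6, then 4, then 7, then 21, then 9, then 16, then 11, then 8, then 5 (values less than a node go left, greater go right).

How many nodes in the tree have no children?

3

Insert 26: tree is empty, so 26 becomes the root.
Insert 2: 2 < 26 → go left. Place as left child of 26.
Insert 6: 6 < 26 → go left; 6 > 2 → go right. Place as right child of 2.
Insert 4: 4 < 26 → go left; 4 > 2 → go right; 4 < 6 → go left. Place as left child of 6.
Insert 7: 7 < 26 → go left; 7 > 2 → go right; 7 > 6 → go right. Place as right child of 6.
Insert 21: 21 < 26 → go left; 21 > 2 → go right; 21 > 6 → go right; 21 > 7 → go right. Place as right child of 7.
Insert 9: 9 < 26 → go left; 9 > 2 → go right; 9 > 6 → go right; 9 > 7 → go right; 9 < 21 → go left. Place as left child of 21.
Insert 16: 16 < 26 → go left; 16 > 2 → go right; 16 > 6 → go right; 16 > 7 → go right; 16 < 21 → go left; 16 > 9 → go right. Place as right child of 9.
Insert 11: 11 < 26 → go left; 11 > 2 → go right; 11 > 6 → go right; 11 > 7 → go right; 11 < 21 → go left; 11 > 9 → go right; 11 < 16 → go left. Place as left child of 16.
Insert 8: 8 < 26 → go left; 8 > 2 → go right; 8 > 6 → go right; 8 > 7 → go right; 8 < 21 → go left; 8 < 9 → go left. Place as left child of 9.
Insert 5: 5 < 26 → go left; 5 > 2 → go right; 5 < 6 → go left; 5 > 4 → go right. Place as right child of 4.

Leaves: 5, 8, 11 — 3 in total.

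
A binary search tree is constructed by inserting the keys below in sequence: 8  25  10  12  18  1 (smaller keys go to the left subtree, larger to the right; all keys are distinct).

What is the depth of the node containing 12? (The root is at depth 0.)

3

8: root
25: right child of 8 (depth 1)
10: left child of 25 (depth 2)
12: right child of 10 (depth 3)
18: right child of 12 (depth 4)
1: left child of 8 (depth 1)

Path to 12: 8 → 25 → 10 → 12, which is 3 edges.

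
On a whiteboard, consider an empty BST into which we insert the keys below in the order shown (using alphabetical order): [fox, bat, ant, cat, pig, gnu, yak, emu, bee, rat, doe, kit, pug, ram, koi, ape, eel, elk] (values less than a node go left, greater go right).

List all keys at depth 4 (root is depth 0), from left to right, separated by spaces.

doe koi pug

fox: root
bat: left child of fox (depth 1)
ant: left child of bat (depth 2)
cat: right child of bat (depth 2)
pig: right child of fox (depth 1)
gnu: left child of pig (depth 2)
yak: right child of pig (depth 2)
emu: right child of cat (depth 3)
bee: left child of cat (depth 3)
rat: left child of yak (depth 3)
doe: left child of emu (depth 4)
kit: right child of gnu (depth 3)
pug: left child of rat (depth 4)
ram: right child of pug (depth 5)
koi: right child of kit (depth 4)
ape: right child of ant (depth 3)
eel: right child of doe (depth 5)
elk: right child of eel (depth 6)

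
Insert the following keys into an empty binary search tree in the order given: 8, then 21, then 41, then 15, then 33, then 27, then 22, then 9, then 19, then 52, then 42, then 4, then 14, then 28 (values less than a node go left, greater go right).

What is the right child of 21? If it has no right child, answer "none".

8: root
21: right child of 8 (depth 1)
41: right child of 21 (depth 2)
15: left child of 21 (depth 2)
33: left child of 41 (depth 3)
27: left child of 33 (depth 4)
22: left child of 27 (depth 5)
9: left child of 15 (depth 3)
19: right child of 15 (depth 3)
52: right child of 41 (depth 3)
42: left child of 52 (depth 4)
4: left child of 8 (depth 1)
14: right child of 9 (depth 4)
28: right child of 27 (depth 5)

41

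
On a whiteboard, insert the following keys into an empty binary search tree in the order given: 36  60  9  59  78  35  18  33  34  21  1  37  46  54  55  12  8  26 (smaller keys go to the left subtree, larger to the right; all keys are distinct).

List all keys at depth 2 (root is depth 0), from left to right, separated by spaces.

1 35 59 78

Insert 36: tree is empty, so 36 becomes the root.
Insert 60: 60 > 36 → go right. Place as right child of 36.
Insert 9: 9 < 36 → go left. Place as left child of 36.
Insert 59: 59 > 36 → go right; 59 < 60 → go left. Place as left child of 60.
Insert 78: 78 > 36 → go right; 78 > 60 → go right. Place as right child of 60.
Insert 35: 35 < 36 → go left; 35 > 9 → go right. Place as right child of 9.
Insert 18: 18 < 36 → go left; 18 > 9 → go right; 18 < 35 → go left. Place as left child of 35.
Insert 33: 33 < 36 → go left; 33 > 9 → go right; 33 < 35 → go left; 33 > 18 → go right. Place as right child of 18.
Insert 34: 34 < 36 → go left; 34 > 9 → go right; 34 < 35 → go left; 34 > 18 → go right; 34 > 33 → go right. Place as right child of 33.
Insert 21: 21 < 36 → go left; 21 > 9 → go right; 21 < 35 → go left; 21 > 18 → go right; 21 < 33 → go left. Place as left child of 33.
Insert 1: 1 < 36 → go left; 1 < 9 → go left. Place as left child of 9.
Insert 37: 37 > 36 → go right; 37 < 60 → go left; 37 < 59 → go left. Place as left child of 59.
Insert 46: 46 > 36 → go right; 46 < 60 → go left; 46 < 59 → go left; 46 > 37 → go right. Place as right child of 37.
Insert 54: 54 > 36 → go right; 54 < 60 → go left; 54 < 59 → go left; 54 > 37 → go right; 54 > 46 → go right. Place as right child of 46.
Insert 55: 55 > 36 → go right; 55 < 60 → go left; 55 < 59 → go left; 55 > 37 → go right; 55 > 46 → go right; 55 > 54 → go right. Place as right child of 54.
Insert 12: 12 < 36 → go left; 12 > 9 → go right; 12 < 35 → go left; 12 < 18 → go left. Place as left child of 18.
Insert 8: 8 < 36 → go left; 8 < 9 → go left; 8 > 1 → go right. Place as right child of 1.
Insert 26: 26 < 36 → go left; 26 > 9 → go right; 26 < 35 → go left; 26 > 18 → go right; 26 < 33 → go left; 26 > 21 → go right. Place as right child of 21.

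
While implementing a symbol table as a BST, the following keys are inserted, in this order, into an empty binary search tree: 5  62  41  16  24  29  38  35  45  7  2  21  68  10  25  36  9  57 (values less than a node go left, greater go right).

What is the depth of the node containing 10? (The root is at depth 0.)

5

Resulting structure (node: left, right):
  5: L=2, R=62
  62: L=41, R=68
  41: L=16, R=45
  16: L=7, R=24
  24: L=21, R=29
  29: L=25, R=38
  38: L=35, R=–
  35: L=–, R=36
  45: L=–, R=57
  7: L=–, R=10
  2: L=–, R=–
  21: L=–, R=–
  68: L=–, R=–
  10: L=9, R=–
  25: L=–, R=–
  36: L=–, R=–
  9: L=–, R=–
  57: L=–, R=–

Path to 10: 5 → 62 → 41 → 16 → 7 → 10, which is 5 edges.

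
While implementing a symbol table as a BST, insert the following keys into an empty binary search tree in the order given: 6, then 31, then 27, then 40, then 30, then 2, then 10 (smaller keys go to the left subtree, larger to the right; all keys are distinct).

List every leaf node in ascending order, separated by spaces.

Resulting structure (node: left, right):
  6: L=2, R=31
  31: L=27, R=40
  27: L=10, R=30
  40: L=–, R=–
  30: L=–, R=–
  2: L=–, R=–
  10: L=–, R=–

2 10 30 40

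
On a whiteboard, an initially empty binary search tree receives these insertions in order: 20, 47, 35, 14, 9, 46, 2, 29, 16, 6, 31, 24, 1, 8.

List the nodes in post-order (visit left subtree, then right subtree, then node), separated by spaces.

1 8 6 2 9 16 14 24 31 29 46 35 47 20

Insert 20: tree is empty, so 20 becomes the root.
Insert 47: 47 > 20 → go right. Place as right child of 20.
Insert 35: 35 > 20 → go right; 35 < 47 → go left. Place as left child of 47.
Insert 14: 14 < 20 → go left. Place as left child of 20.
Insert 9: 9 < 20 → go left; 9 < 14 → go left. Place as left child of 14.
Insert 46: 46 > 20 → go right; 46 < 47 → go left; 46 > 35 → go right. Place as right child of 35.
Insert 2: 2 < 20 → go left; 2 < 14 → go left; 2 < 9 → go left. Place as left child of 9.
Insert 29: 29 > 20 → go right; 29 < 47 → go left; 29 < 35 → go left. Place as left child of 35.
Insert 16: 16 < 20 → go left; 16 > 14 → go right. Place as right child of 14.
Insert 6: 6 < 20 → go left; 6 < 14 → go left; 6 < 9 → go left; 6 > 2 → go right. Place as right child of 2.
Insert 31: 31 > 20 → go right; 31 < 47 → go left; 31 < 35 → go left; 31 > 29 → go right. Place as right child of 29.
Insert 24: 24 > 20 → go right; 24 < 47 → go left; 24 < 35 → go left; 24 < 29 → go left. Place as left child of 29.
Insert 1: 1 < 20 → go left; 1 < 14 → go left; 1 < 9 → go left; 1 < 2 → go left. Place as left child of 2.
Insert 8: 8 < 20 → go left; 8 < 14 → go left; 8 < 9 → go left; 8 > 2 → go right; 8 > 6 → go right. Place as right child of 6.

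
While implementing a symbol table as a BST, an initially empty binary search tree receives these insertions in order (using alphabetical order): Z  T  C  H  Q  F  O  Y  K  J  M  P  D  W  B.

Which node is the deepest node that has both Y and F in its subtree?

Z: root
T: left child of Z (depth 1)
C: left child of T (depth 2)
H: right child of C (depth 3)
Q: right child of H (depth 4)
F: left child of H (depth 4)
O: left child of Q (depth 5)
Y: right child of T (depth 2)
K: left child of O (depth 6)
J: left child of K (depth 7)
M: right child of K (depth 7)
P: right child of O (depth 6)
D: left child of F (depth 5)
W: left child of Y (depth 3)
B: left child of C (depth 3)

Path to Y: Z → T → Y
Path to F: Z → T → C → H → F
The paths share a prefix ending at T, then split left and right.

T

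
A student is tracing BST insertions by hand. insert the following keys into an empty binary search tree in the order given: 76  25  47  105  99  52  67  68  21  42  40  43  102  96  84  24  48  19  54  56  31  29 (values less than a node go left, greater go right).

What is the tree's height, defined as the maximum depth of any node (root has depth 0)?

76: root
25: left child of 76 (depth 1)
47: right child of 25 (depth 2)
105: right child of 76 (depth 1)
99: left child of 105 (depth 2)
52: right child of 47 (depth 3)
67: right child of 52 (depth 4)
68: right child of 67 (depth 5)
21: left child of 25 (depth 2)
42: left child of 47 (depth 3)
40: left child of 42 (depth 4)
43: right child of 42 (depth 4)
102: right child of 99 (depth 3)
96: left child of 99 (depth 3)
84: left child of 96 (depth 4)
24: right child of 21 (depth 3)
48: left child of 52 (depth 4)
19: left child of 21 (depth 3)
54: left child of 67 (depth 5)
56: right child of 54 (depth 6)
31: left child of 40 (depth 5)
29: left child of 31 (depth 6)

The deepest node is 56 at depth 6.

6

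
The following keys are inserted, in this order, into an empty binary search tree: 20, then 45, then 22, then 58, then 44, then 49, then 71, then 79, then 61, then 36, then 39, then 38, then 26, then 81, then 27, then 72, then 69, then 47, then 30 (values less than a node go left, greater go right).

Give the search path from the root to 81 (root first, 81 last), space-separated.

Insert 20: tree is empty, so 20 becomes the root.
Insert 45: 45 > 20 → go right. Place as right child of 20.
Insert 22: 22 > 20 → go right; 22 < 45 → go left. Place as left child of 45.
Insert 58: 58 > 20 → go right; 58 > 45 → go right. Place as right child of 45.
Insert 44: 44 > 20 → go right; 44 < 45 → go left; 44 > 22 → go right. Place as right child of 22.
Insert 49: 49 > 20 → go right; 49 > 45 → go right; 49 < 58 → go left. Place as left child of 58.
Insert 71: 71 > 20 → go right; 71 > 45 → go right; 71 > 58 → go right. Place as right child of 58.
Insert 79: 79 > 20 → go right; 79 > 45 → go right; 79 > 58 → go right; 79 > 71 → go right. Place as right child of 71.
Insert 61: 61 > 20 → go right; 61 > 45 → go right; 61 > 58 → go right; 61 < 71 → go left. Place as left child of 71.
Insert 36: 36 > 20 → go right; 36 < 45 → go left; 36 > 22 → go right; 36 < 44 → go left. Place as left child of 44.
Insert 39: 39 > 20 → go right; 39 < 45 → go left; 39 > 22 → go right; 39 < 44 → go left; 39 > 36 → go right. Place as right child of 36.
Insert 38: 38 > 20 → go right; 38 < 45 → go left; 38 > 22 → go right; 38 < 44 → go left; 38 > 36 → go right; 38 < 39 → go left. Place as left child of 39.
Insert 26: 26 > 20 → go right; 26 < 45 → go left; 26 > 22 → go right; 26 < 44 → go left; 26 < 36 → go left. Place as left child of 36.
Insert 81: 81 > 20 → go right; 81 > 45 → go right; 81 > 58 → go right; 81 > 71 → go right; 81 > 79 → go right. Place as right child of 79.
Insert 27: 27 > 20 → go right; 27 < 45 → go left; 27 > 22 → go right; 27 < 44 → go left; 27 < 36 → go left; 27 > 26 → go right. Place as right child of 26.
Insert 72: 72 > 20 → go right; 72 > 45 → go right; 72 > 58 → go right; 72 > 71 → go right; 72 < 79 → go left. Place as left child of 79.
Insert 69: 69 > 20 → go right; 69 > 45 → go right; 69 > 58 → go right; 69 < 71 → go left; 69 > 61 → go right. Place as right child of 61.
Insert 47: 47 > 20 → go right; 47 > 45 → go right; 47 < 58 → go left; 47 < 49 → go left. Place as left child of 49.
Insert 30: 30 > 20 → go right; 30 < 45 → go left; 30 > 22 → go right; 30 < 44 → go left; 30 < 36 → go left; 30 > 26 → go right; 30 > 27 → go right. Place as right child of 27.

20 45 58 71 79 81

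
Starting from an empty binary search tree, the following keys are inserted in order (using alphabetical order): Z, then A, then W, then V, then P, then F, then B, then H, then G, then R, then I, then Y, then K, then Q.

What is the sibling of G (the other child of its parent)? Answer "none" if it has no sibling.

I

Z: root
A: left child of Z (depth 1)
W: right child of A (depth 2)
V: left child of W (depth 3)
P: left child of V (depth 4)
F: left child of P (depth 5)
B: left child of F (depth 6)
H: right child of F (depth 6)
G: left child of H (depth 7)
R: right child of P (depth 5)
I: right child of H (depth 7)
Y: right child of W (depth 3)
K: right child of I (depth 8)
Q: left child of R (depth 6)

G's parent is H; the other child of H is I.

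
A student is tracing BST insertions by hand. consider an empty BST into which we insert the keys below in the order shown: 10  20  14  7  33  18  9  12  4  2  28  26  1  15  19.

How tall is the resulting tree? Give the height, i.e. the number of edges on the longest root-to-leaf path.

4

10: root
20: right child of 10 (depth 1)
14: left child of 20 (depth 2)
7: left child of 10 (depth 1)
33: right child of 20 (depth 2)
18: right child of 14 (depth 3)
9: right child of 7 (depth 2)
12: left child of 14 (depth 3)
4: left child of 7 (depth 2)
2: left child of 4 (depth 3)
28: left child of 33 (depth 3)
26: left child of 28 (depth 4)
1: left child of 2 (depth 4)
15: left child of 18 (depth 4)
19: right child of 18 (depth 4)

The deepest node is 26 at depth 4.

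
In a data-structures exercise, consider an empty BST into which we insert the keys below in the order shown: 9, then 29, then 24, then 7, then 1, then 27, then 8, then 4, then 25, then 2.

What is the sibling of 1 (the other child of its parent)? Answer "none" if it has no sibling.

Insert 9: tree is empty, so 9 becomes the root.
Insert 29: 29 > 9 → go right. Place as right child of 9.
Insert 24: 24 > 9 → go right; 24 < 29 → go left. Place as left child of 29.
Insert 7: 7 < 9 → go left. Place as left child of 9.
Insert 1: 1 < 9 → go left; 1 < 7 → go left. Place as left child of 7.
Insert 27: 27 > 9 → go right; 27 < 29 → go left; 27 > 24 → go right. Place as right child of 24.
Insert 8: 8 < 9 → go left; 8 > 7 → go right. Place as right child of 7.
Insert 4: 4 < 9 → go left; 4 < 7 → go left; 4 > 1 → go right. Place as right child of 1.
Insert 25: 25 > 9 → go right; 25 < 29 → go left; 25 > 24 → go right; 25 < 27 → go left. Place as left child of 27.
Insert 2: 2 < 9 → go left; 2 < 7 → go left; 2 > 1 → go right; 2 < 4 → go left. Place as left child of 4.

1's parent is 7; the other child of 7 is 8.

8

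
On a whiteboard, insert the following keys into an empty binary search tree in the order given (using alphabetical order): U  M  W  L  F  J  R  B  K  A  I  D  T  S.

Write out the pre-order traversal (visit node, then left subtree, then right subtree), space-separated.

U: root
M: left child of U (depth 1)
W: right child of U (depth 1)
L: left child of M (depth 2)
F: left child of L (depth 3)
J: right child of F (depth 4)
R: right child of M (depth 2)
B: left child of F (depth 4)
K: right child of J (depth 5)
A: left child of B (depth 5)
I: left child of J (depth 5)
D: right child of B (depth 5)
T: right child of R (depth 3)
S: left child of T (depth 4)

U M L F B A D J I K R T S W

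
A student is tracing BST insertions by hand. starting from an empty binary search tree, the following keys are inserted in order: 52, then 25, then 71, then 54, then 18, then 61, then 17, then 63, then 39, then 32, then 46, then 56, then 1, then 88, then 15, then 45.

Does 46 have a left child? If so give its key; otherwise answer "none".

Insert 52: tree is empty, so 52 becomes the root.
Insert 25: 25 < 52 → go left. Place as left child of 52.
Insert 71: 71 > 52 → go right. Place as right child of 52.
Insert 54: 54 > 52 → go right; 54 < 71 → go left. Place as left child of 71.
Insert 18: 18 < 52 → go left; 18 < 25 → go left. Place as left child of 25.
Insert 61: 61 > 52 → go right; 61 < 71 → go left; 61 > 54 → go right. Place as right child of 54.
Insert 17: 17 < 52 → go left; 17 < 25 → go left; 17 < 18 → go left. Place as left child of 18.
Insert 63: 63 > 52 → go right; 63 < 71 → go left; 63 > 54 → go right; 63 > 61 → go right. Place as right child of 61.
Insert 39: 39 < 52 → go left; 39 > 25 → go right. Place as right child of 25.
Insert 32: 32 < 52 → go left; 32 > 25 → go right; 32 < 39 → go left. Place as left child of 39.
Insert 46: 46 < 52 → go left; 46 > 25 → go right; 46 > 39 → go right. Place as right child of 39.
Insert 56: 56 > 52 → go right; 56 < 71 → go left; 56 > 54 → go right; 56 < 61 → go left. Place as left child of 61.
Insert 1: 1 < 52 → go left; 1 < 25 → go left; 1 < 18 → go left; 1 < 17 → go left. Place as left child of 17.
Insert 88: 88 > 52 → go right; 88 > 71 → go right. Place as right child of 71.
Insert 15: 15 < 52 → go left; 15 < 25 → go left; 15 < 18 → go left; 15 < 17 → go left; 15 > 1 → go right. Place as right child of 1.
Insert 45: 45 < 52 → go left; 45 > 25 → go right; 45 > 39 → go right; 45 < 46 → go left. Place as left child of 46.

45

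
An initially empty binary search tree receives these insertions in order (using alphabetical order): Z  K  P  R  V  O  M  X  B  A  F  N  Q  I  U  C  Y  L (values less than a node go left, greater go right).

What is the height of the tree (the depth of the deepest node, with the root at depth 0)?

Insert Z: tree is empty, so Z becomes the root.
Insert K: K < Z → go left. Place as left child of Z.
Insert P: P < Z → go left; P > K → go right. Place as right child of K.
Insert R: R < Z → go left; R > K → go right; R > P → go right. Place as right child of P.
Insert V: V < Z → go left; V > K → go right; V > P → go right; V > R → go right. Place as right child of R.
Insert O: O < Z → go left; O > K → go right; O < P → go left. Place as left child of P.
Insert M: M < Z → go left; M > K → go right; M < P → go left; M < O → go left. Place as left child of O.
Insert X: X < Z → go left; X > K → go right; X > P → go right; X > R → go right; X > V → go right. Place as right child of V.
Insert B: B < Z → go left; B < K → go left. Place as left child of K.
Insert A: A < Z → go left; A < K → go left; A < B → go left. Place as left child of B.
Insert F: F < Z → go left; F < K → go left; F > B → go right. Place as right child of B.
Insert N: N < Z → go left; N > K → go right; N < P → go left; N < O → go left; N > M → go right. Place as right child of M.
Insert Q: Q < Z → go left; Q > K → go right; Q > P → go right; Q < R → go left. Place as left child of R.
Insert I: I < Z → go left; I < K → go left; I > B → go right; I > F → go right. Place as right child of F.
Insert U: U < Z → go left; U > K → go right; U > P → go right; U > R → go right; U < V → go left. Place as left child of V.
Insert C: C < Z → go left; C < K → go left; C > B → go right; C < F → go left. Place as left child of F.
Insert Y: Y < Z → go left; Y > K → go right; Y > P → go right; Y > R → go right; Y > V → go right; Y > X → go right. Place as right child of X.
Insert L: L < Z → go left; L > K → go right; L < P → go left; L < O → go left; L < M → go left. Place as left child of M.

The deepest node is Y at depth 6.

6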